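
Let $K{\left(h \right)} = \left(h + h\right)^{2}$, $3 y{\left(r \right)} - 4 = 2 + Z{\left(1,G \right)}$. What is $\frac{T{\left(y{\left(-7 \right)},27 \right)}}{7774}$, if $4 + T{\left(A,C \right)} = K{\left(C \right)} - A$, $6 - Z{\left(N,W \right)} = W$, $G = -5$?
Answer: $\frac{8719}{23322} \approx 0.37385$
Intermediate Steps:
$Z{\left(N,W \right)} = 6 - W$
$y{\left(r \right)} = \frac{17}{3}$ ($y{\left(r \right)} = \frac{4}{3} + \frac{2 + \left(6 - -5\right)}{3} = \frac{4}{3} + \frac{2 + \left(6 + 5\right)}{3} = \frac{4}{3} + \frac{2 + 11}{3} = \frac{4}{3} + \frac{1}{3} \cdot 13 = \frac{4}{3} + \frac{13}{3} = \frac{17}{3}$)
$K{\left(h \right)} = 4 h^{2}$ ($K{\left(h \right)} = \left(2 h\right)^{2} = 4 h^{2}$)
$T{\left(A,C \right)} = -4 - A + 4 C^{2}$ ($T{\left(A,C \right)} = -4 - \left(A - 4 C^{2}\right) = -4 - A + 4 C^{2}$)
$\frac{T{\left(y{\left(-7 \right)},27 \right)}}{7774} = \frac{-4 - \frac{17}{3} + 4 \cdot 27^{2}}{7774} = \left(-4 - \frac{17}{3} + 4 \cdot 729\right) \frac{1}{7774} = \left(-4 - \frac{17}{3} + 2916\right) \frac{1}{7774} = \frac{8719}{3} \cdot \frac{1}{7774} = \frac{8719}{23322}$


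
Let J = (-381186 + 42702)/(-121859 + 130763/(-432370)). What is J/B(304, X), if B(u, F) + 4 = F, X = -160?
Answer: -36587581770/2160220570313 ≈ -0.016937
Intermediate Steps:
B(u, F) = -4 + F
J = 146350327080/52688306593 (J = -338484/(-121859 + 130763*(-1/432370)) = -338484/(-121859 - 130763/432370) = -338484/(-52688306593/432370) = -338484*(-432370/52688306593) = 146350327080/52688306593 ≈ 2.7777)
J/B(304, X) = 146350327080/(52688306593*(-4 - 160)) = (146350327080/52688306593)/(-164) = (146350327080/52688306593)*(-1/164) = -36587581770/2160220570313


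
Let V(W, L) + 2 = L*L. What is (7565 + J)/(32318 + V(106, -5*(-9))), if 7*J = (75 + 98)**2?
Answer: 27628/80129 ≈ 0.34479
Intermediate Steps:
V(W, L) = -2 + L**2 (V(W, L) = -2 + L*L = -2 + L**2)
J = 29929/7 (J = (75 + 98)**2/7 = (1/7)*173**2 = (1/7)*29929 = 29929/7 ≈ 4275.6)
(7565 + J)/(32318 + V(106, -5*(-9))) = (7565 + 29929/7)/(32318 + (-2 + (-5*(-9))**2)) = 82884/(7*(32318 + (-2 + 45**2))) = 82884/(7*(32318 + (-2 + 2025))) = 82884/(7*(32318 + 2023)) = (82884/7)/34341 = (82884/7)*(1/34341) = 27628/80129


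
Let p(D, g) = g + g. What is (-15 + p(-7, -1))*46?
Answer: -782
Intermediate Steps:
p(D, g) = 2*g
(-15 + p(-7, -1))*46 = (-15 + 2*(-1))*46 = (-15 - 2)*46 = -17*46 = -782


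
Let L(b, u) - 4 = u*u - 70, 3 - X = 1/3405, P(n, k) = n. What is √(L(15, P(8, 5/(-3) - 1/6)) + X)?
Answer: 2*√2897655/3405 ≈ 0.99985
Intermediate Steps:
X = 10214/3405 (X = 3 - 1/3405 = 10214/3405 ≈ 2.9997)
L(b, u) = -66 + u² (L(b, u) = 4 + (u*u - 70) = 4 + (u² - 70) = 4 + (-70 + u²) = -66 + u²)
√(L(15, P(8, 5/(-3) - 1/6)) + X) = √((-66 + 8²) + 10214/3405) = √((-66 + 64) + 10214/3405) = √(-2 + 10214/3405) = √(3404/3405) = 2*√2897655/3405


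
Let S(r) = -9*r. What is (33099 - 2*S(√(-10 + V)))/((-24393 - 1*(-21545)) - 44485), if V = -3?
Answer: -3009/4303 - 18*I*√13/47333 ≈ -0.69928 - 0.0013711*I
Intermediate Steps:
(33099 - 2*S(√(-10 + V)))/((-24393 - 1*(-21545)) - 44485) = (33099 - (-18)*√(-10 - 3))/((-24393 - 1*(-21545)) - 44485) = (33099 - (-18)*√(-13))/((-24393 + 21545) - 44485) = (33099 - (-18)*I*√13)/(-2848 - 44485) = (33099 - (-18)*I*√13)/(-47333) = (33099 + 18*I*√13)*(-1/47333) = -3009/4303 - 18*I*√13/47333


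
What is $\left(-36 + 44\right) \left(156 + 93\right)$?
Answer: $1992$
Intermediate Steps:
$\left(-36 + 44\right) \left(156 + 93\right) = 8 \cdot 249 = 1992$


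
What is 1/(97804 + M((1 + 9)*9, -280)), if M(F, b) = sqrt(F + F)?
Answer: 24451/2391405559 - 3*sqrt(5)/4782811118 ≈ 1.0223e-5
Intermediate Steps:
M(F, b) = sqrt(2)*sqrt(F) (M(F, b) = sqrt(2*F) = sqrt(2)*sqrt(F))
1/(97804 + M((1 + 9)*9, -280)) = 1/(97804 + sqrt(2)*sqrt((1 + 9)*9)) = 1/(97804 + sqrt(2)*sqrt(10*9)) = 1/(97804 + sqrt(2)*sqrt(90)) = 1/(97804 + sqrt(2)*(3*sqrt(10))) = 1/(97804 + 6*sqrt(5))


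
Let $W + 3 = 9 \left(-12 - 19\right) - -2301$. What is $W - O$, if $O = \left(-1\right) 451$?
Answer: $2470$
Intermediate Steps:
$W = 2019$ ($W = -3 + \left(9 \left(-12 - 19\right) - -2301\right) = -3 + \left(9 \left(-31\right) + 2301\right) = -3 + \left(-279 + 2301\right) = -3 + 2022 = 2019$)
$O = -451$
$W - O = 2019 - -451 = 2019 + 451 = 2470$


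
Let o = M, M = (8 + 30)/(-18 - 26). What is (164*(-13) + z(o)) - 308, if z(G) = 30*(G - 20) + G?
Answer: -67469/22 ≈ -3066.8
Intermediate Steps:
M = -19/22 (M = 38/(-44) = 38*(-1/44) = -19/22 ≈ -0.86364)
o = -19/22 ≈ -0.86364
z(G) = -600 + 31*G (z(G) = 30*(-20 + G) + G = (-600 + 30*G) + G = -600 + 31*G)
(164*(-13) + z(o)) - 308 = (164*(-13) + (-600 + 31*(-19/22))) - 308 = (-2132 + (-600 - 589/22)) - 308 = (-2132 - 13789/22) - 308 = -60693/22 - 308 = -67469/22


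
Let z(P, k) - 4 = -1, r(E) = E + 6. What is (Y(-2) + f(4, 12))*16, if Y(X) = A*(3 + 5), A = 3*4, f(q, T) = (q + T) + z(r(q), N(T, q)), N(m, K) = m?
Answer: 1840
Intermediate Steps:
r(E) = 6 + E
z(P, k) = 3 (z(P, k) = 4 - 1 = 3)
f(q, T) = 3 + T + q (f(q, T) = (q + T) + 3 = (T + q) + 3 = 3 + T + q)
A = 12
Y(X) = 96 (Y(X) = 12*(3 + 5) = 12*8 = 96)
(Y(-2) + f(4, 12))*16 = (96 + (3 + 12 + 4))*16 = (96 + 19)*16 = 115*16 = 1840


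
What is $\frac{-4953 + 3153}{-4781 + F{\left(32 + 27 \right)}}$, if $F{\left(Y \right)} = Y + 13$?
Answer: $\frac{1800}{4709} \approx 0.38225$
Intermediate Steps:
$F{\left(Y \right)} = 13 + Y$
$\frac{-4953 + 3153}{-4781 + F{\left(32 + 27 \right)}} = \frac{-4953 + 3153}{-4781 + \left(13 + \left(32 + 27\right)\right)} = - \frac{1800}{-4781 + \left(13 + 59\right)} = - \frac{1800}{-4781 + 72} = - \frac{1800}{-4709} = \left(-1800\right) \left(- \frac{1}{4709}\right) = \frac{1800}{4709}$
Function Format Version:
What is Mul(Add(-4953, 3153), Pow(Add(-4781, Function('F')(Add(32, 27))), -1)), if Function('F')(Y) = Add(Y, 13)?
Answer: Rational(1800, 4709) ≈ 0.38225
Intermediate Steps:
Function('F')(Y) = Add(13, Y)
Mul(Add(-4953, 3153), Pow(Add(-4781, Function('F')(Add(32, 27))), -1)) = Mul(Add(-4953, 3153), Pow(Add(-4781, Add(13, Add(32, 27))), -1)) = Mul(-1800, Pow(Add(-4781, Add(13, 59)), -1)) = Mul(-1800, Pow(Add(-4781, 72), -1)) = Mul(-1800, Pow(-4709, -1)) = Mul(-1800, Rational(-1, 4709)) = Rational(1800, 4709)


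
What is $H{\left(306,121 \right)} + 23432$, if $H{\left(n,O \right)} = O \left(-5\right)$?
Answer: $22827$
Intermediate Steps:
$H{\left(n,O \right)} = - 5 O$
$H{\left(306,121 \right)} + 23432 = \left(-5\right) 121 + 23432 = -605 + 23432 = 22827$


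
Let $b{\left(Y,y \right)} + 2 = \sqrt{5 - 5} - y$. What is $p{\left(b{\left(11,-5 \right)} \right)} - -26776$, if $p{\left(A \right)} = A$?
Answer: $26779$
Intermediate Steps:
$b{\left(Y,y \right)} = -2 - y$ ($b{\left(Y,y \right)} = -2 - \left(y - \sqrt{5 - 5}\right) = -2 - \left(0 + y\right) = -2 + \left(0 - y\right) = -2 - y$)
$p{\left(b{\left(11,-5 \right)} \right)} - -26776 = \left(-2 - -5\right) - -26776 = \left(-2 + 5\right) + 26776 = 3 + 26776 = 26779$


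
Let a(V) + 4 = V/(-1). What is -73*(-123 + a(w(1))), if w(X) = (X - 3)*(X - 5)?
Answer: 9855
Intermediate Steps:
w(X) = (-5 + X)*(-3 + X) (w(X) = (-3 + X)*(-5 + X) = (-5 + X)*(-3 + X))
a(V) = -4 - V (a(V) = -4 + V/(-1) = -4 + V*(-1) = -4 - V)
-73*(-123 + a(w(1))) = -73*(-123 + (-4 - (15 + 1**2 - 8*1))) = -73*(-123 + (-4 - (15 + 1 - 8))) = -73*(-123 + (-4 - 1*8)) = -73*(-123 + (-4 - 8)) = -73*(-123 - 12) = -73*(-135) = 9855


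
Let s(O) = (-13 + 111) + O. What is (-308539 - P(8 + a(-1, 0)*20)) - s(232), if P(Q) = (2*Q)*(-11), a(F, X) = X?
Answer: -308693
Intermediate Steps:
P(Q) = -22*Q
s(O) = 98 + O
(-308539 - P(8 + a(-1, 0)*20)) - s(232) = (-308539 - (-22)*(8 + 0*20)) - (98 + 232) = (-308539 - (-22)*(8 + 0)) - 1*330 = (-308539 - (-22)*8) - 330 = (-308539 - 1*(-176)) - 330 = (-308539 + 176) - 330 = -308363 - 330 = -308693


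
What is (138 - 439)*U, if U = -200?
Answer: 60200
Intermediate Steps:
(138 - 439)*U = (138 - 439)*(-200) = -301*(-200) = 60200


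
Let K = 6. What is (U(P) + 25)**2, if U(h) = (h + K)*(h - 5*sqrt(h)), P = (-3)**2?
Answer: 4225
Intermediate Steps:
P = 9
U(h) = (6 + h)*(h - 5*sqrt(h)) (U(h) = (h + 6)*(h - 5*sqrt(h)) = (6 + h)*(h - 5*sqrt(h)))
(U(P) + 25)**2 = ((9**2 - 30*sqrt(9) - 5*9**(3/2) + 6*9) + 25)**2 = ((81 - 30*3 - 5*27 + 54) + 25)**2 = ((81 - 90 - 135 + 54) + 25)**2 = (-90 + 25)**2 = (-65)**2 = 4225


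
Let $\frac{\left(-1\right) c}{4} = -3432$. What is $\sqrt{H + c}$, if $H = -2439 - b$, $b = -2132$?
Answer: $\sqrt{13421} \approx 115.85$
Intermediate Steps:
$c = 13728$ ($c = \left(-4\right) \left(-3432\right) = 13728$)
$H = -307$ ($H = -2439 - -2132 = -2439 + 2132 = -307$)
$\sqrt{H + c} = \sqrt{-307 + 13728} = \sqrt{13421}$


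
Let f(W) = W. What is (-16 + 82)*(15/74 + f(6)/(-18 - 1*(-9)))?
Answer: -1133/37 ≈ -30.622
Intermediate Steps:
(-16 + 82)*(15/74 + f(6)/(-18 - 1*(-9))) = (-16 + 82)*(15/74 + 6/(-18 - 1*(-9))) = 66*(15*(1/74) + 6/(-18 + 9)) = 66*(15/74 + 6/(-9)) = 66*(15/74 + 6*(-⅑)) = 66*(15/74 - ⅔) = 66*(-103/222) = -1133/37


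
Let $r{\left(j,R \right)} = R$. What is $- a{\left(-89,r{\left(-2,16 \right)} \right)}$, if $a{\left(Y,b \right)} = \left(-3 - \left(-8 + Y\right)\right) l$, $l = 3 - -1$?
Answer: $-376$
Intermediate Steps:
$l = 4$ ($l = 3 + 1 = 4$)
$a{\left(Y,b \right)} = 20 - 4 Y$ ($a{\left(Y,b \right)} = \left(-3 - \left(-8 + Y\right)\right) 4 = \left(5 - Y\right) 4 = 20 - 4 Y$)
$- a{\left(-89,r{\left(-2,16 \right)} \right)} = - (20 - -356) = - (20 + 356) = \left(-1\right) 376 = -376$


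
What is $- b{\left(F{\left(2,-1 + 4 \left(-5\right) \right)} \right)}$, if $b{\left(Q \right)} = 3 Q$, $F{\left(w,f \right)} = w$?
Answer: $-6$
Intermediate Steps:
$- b{\left(F{\left(2,-1 + 4 \left(-5\right) \right)} \right)} = - 3 \cdot 2 = \left(-1\right) 6 = -6$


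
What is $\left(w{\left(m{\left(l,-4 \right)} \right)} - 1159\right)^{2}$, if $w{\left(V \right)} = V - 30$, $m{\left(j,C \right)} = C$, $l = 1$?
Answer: $1423249$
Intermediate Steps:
$w{\left(V \right)} = -30 + V$
$\left(w{\left(m{\left(l,-4 \right)} \right)} - 1159\right)^{2} = \left(\left(-30 - 4\right) - 1159\right)^{2} = \left(-34 - 1159\right)^{2} = \left(-1193\right)^{2} = 1423249$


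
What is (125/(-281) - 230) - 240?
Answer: -132195/281 ≈ -470.44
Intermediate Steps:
(125/(-281) - 230) - 240 = (125*(-1/281) - 230) - 240 = (-125/281 - 230) - 240 = -64755/281 - 240 = -132195/281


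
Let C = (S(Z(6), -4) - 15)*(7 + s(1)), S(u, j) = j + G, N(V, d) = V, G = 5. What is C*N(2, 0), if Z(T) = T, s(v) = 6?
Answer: -364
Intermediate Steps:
S(u, j) = 5 + j (S(u, j) = j + 5 = 5 + j)
C = -182 (C = ((5 - 4) - 15)*(7 + 6) = (1 - 15)*13 = -14*13 = -182)
C*N(2, 0) = -182*2 = -364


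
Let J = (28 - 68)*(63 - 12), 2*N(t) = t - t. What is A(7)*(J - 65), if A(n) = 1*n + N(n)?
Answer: -14735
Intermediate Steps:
N(t) = 0 (N(t) = (t - t)/2 = (½)*0 = 0)
A(n) = n (A(n) = 1*n + 0 = n + 0 = n)
J = -2040 (J = -40*51 = -2040)
A(7)*(J - 65) = 7*(-2040 - 65) = 7*(-2105) = -14735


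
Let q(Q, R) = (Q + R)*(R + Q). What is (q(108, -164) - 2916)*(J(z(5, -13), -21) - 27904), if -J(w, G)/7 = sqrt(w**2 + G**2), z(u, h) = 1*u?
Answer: -6138880 - 1540*sqrt(466) ≈ -6.1721e+6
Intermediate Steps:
z(u, h) = u
q(Q, R) = (Q + R)**2 (q(Q, R) = (Q + R)*(Q + R) = (Q + R)**2)
J(w, G) = -7*sqrt(G**2 + w**2) (J(w, G) = -7*sqrt(w**2 + G**2) = -7*sqrt(G**2 + w**2))
(q(108, -164) - 2916)*(J(z(5, -13), -21) - 27904) = ((108 - 164)**2 - 2916)*(-7*sqrt((-21)**2 + 5**2) - 27904) = ((-56)**2 - 2916)*(-7*sqrt(441 + 25) - 27904) = (3136 - 2916)*(-7*sqrt(466) - 27904) = 220*(-27904 - 7*sqrt(466)) = -6138880 - 1540*sqrt(466)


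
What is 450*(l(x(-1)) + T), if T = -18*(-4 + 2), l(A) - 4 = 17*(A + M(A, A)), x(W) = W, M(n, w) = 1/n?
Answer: 2700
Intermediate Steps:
l(A) = 4 + 17*A + 17/A (l(A) = 4 + 17*(A + 1/A) = 4 + (17*A + 17/A) = 4 + 17*A + 17/A)
T = 36 (T = -18*(-2) = 36)
450*(l(x(-1)) + T) = 450*((4 + 17*(-1) + 17/(-1)) + 36) = 450*((4 - 17 + 17*(-1)) + 36) = 450*((4 - 17 - 17) + 36) = 450*(-30 + 36) = 450*6 = 2700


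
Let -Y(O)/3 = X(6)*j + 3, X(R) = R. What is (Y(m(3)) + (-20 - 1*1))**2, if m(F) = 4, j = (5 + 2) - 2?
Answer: 14400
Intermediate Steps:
j = 5 (j = 7 - 2 = 5)
Y(O) = -99 (Y(O) = -3*(6*5 + 3) = -3*(30 + 3) = -3*33 = -99)
(Y(m(3)) + (-20 - 1*1))**2 = (-99 + (-20 - 1*1))**2 = (-99 + (-20 - 1))**2 = (-99 - 21)**2 = (-120)**2 = 14400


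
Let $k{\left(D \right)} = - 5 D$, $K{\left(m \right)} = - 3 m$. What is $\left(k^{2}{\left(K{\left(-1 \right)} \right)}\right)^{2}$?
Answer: $50625$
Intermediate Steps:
$\left(k^{2}{\left(K{\left(-1 \right)} \right)}\right)^{2} = \left(\left(- 5 \left(\left(-3\right) \left(-1\right)\right)\right)^{2}\right)^{2} = \left(\left(\left(-5\right) 3\right)^{2}\right)^{2} = \left(\left(-15\right)^{2}\right)^{2} = 225^{2} = 50625$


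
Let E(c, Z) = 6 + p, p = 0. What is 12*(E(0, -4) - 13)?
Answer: -84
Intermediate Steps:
E(c, Z) = 6 (E(c, Z) = 6 + 0 = 6)
12*(E(0, -4) - 13) = 12*(6 - 13) = 12*(-7) = -84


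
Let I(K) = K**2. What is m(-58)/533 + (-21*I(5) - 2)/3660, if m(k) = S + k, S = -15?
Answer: -548071/1950780 ≈ -0.28095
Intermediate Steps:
m(k) = -15 + k
m(-58)/533 + (-21*I(5) - 2)/3660 = (-15 - 58)/533 + (-21*5**2 - 2)/3660 = -73*1/533 + (-21*25 - 2)*(1/3660) = -73/533 + (-525 - 2)*(1/3660) = -73/533 - 527*1/3660 = -73/533 - 527/3660 = -548071/1950780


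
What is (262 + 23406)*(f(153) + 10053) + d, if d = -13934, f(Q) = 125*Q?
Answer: 690570970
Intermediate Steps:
(262 + 23406)*(f(153) + 10053) + d = (262 + 23406)*(125*153 + 10053) - 13934 = 23668*(19125 + 10053) - 13934 = 23668*29178 - 13934 = 690584904 - 13934 = 690570970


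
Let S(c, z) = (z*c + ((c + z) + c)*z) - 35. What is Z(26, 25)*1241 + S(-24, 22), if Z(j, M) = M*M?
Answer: 774490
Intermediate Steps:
Z(j, M) = M²
S(c, z) = -35 + c*z + z*(z + 2*c) (S(c, z) = (c*z + (z + 2*c)*z) - 35 = (c*z + z*(z + 2*c)) - 35 = -35 + c*z + z*(z + 2*c))
Z(26, 25)*1241 + S(-24, 22) = 25²*1241 + (-35 + 22² + 3*(-24)*22) = 625*1241 + (-35 + 484 - 1584) = 775625 - 1135 = 774490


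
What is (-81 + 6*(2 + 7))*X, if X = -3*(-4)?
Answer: -324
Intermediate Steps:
X = 12
(-81 + 6*(2 + 7))*X = (-81 + 6*(2 + 7))*12 = (-81 + 6*9)*12 = (-81 + 54)*12 = -27*12 = -324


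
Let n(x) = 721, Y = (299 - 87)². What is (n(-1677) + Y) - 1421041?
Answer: -1375376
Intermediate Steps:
Y = 44944 (Y = 212² = 44944)
(n(-1677) + Y) - 1421041 = (721 + 44944) - 1421041 = 45665 - 1421041 = -1375376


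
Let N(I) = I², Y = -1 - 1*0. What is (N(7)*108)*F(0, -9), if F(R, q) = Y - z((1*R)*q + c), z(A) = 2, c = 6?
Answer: -15876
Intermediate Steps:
Y = -1 (Y = -1 + 0 = -1)
F(R, q) = -3 (F(R, q) = -1 - 1*2 = -1 - 2 = -3)
(N(7)*108)*F(0, -9) = (7²*108)*(-3) = (49*108)*(-3) = 5292*(-3) = -15876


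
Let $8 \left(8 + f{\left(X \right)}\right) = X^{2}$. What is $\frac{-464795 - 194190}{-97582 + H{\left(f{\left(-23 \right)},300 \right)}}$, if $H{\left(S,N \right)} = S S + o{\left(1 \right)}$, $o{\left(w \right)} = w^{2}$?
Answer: $\frac{42175040}{6028959} \approx 6.9954$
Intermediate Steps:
$f{\left(X \right)} = -8 + \frac{X^{2}}{8}$
$H{\left(S,N \right)} = 1 + S^{2}$ ($H{\left(S,N \right)} = S S + 1^{2} = S^{2} + 1 = 1 + S^{2}$)
$\frac{-464795 - 194190}{-97582 + H{\left(f{\left(-23 \right)},300 \right)}} = \frac{-464795 - 194190}{-97582 + \left(1 + \left(-8 + \frac{\left(-23\right)^{2}}{8}\right)^{2}\right)} = - \frac{658985}{-97582 + \left(1 + \left(-8 + \frac{1}{8} \cdot 529\right)^{2}\right)} = - \frac{658985}{-97582 + \left(1 + \left(-8 + \frac{529}{8}\right)^{2}\right)} = - \frac{658985}{-97582 + \left(1 + \left(\frac{465}{8}\right)^{2}\right)} = - \frac{658985}{-97582 + \left(1 + \frac{216225}{64}\right)} = - \frac{658985}{-97582 + \frac{216289}{64}} = - \frac{658985}{- \frac{6028959}{64}} = \left(-658985\right) \left(- \frac{64}{6028959}\right) = \frac{42175040}{6028959}$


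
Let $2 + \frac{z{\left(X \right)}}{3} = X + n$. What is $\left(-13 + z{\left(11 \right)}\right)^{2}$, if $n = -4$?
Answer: $4$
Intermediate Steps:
$z{\left(X \right)} = -18 + 3 X$ ($z{\left(X \right)} = -6 + 3 \left(X - 4\right) = -6 + 3 \left(-4 + X\right) = -6 + \left(-12 + 3 X\right) = -18 + 3 X$)
$\left(-13 + z{\left(11 \right)}\right)^{2} = \left(-13 + \left(-18 + 3 \cdot 11\right)\right)^{2} = \left(-13 + \left(-18 + 33\right)\right)^{2} = \left(-13 + 15\right)^{2} = 2^{2} = 4$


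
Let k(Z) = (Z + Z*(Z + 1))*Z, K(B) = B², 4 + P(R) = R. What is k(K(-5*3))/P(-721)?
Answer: -459675/29 ≈ -15851.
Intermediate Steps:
P(R) = -4 + R
k(Z) = Z*(Z + Z*(1 + Z)) (k(Z) = (Z + Z*(1 + Z))*Z = Z*(Z + Z*(1 + Z)))
k(K(-5*3))/P(-721) = (((-5*3)²)²*(2 + (-5*3)²))/(-4 - 721) = (((-15)²)²*(2 + (-15)²))/(-725) = (225²*(2 + 225))*(-1/725) = (50625*227)*(-1/725) = 11491875*(-1/725) = -459675/29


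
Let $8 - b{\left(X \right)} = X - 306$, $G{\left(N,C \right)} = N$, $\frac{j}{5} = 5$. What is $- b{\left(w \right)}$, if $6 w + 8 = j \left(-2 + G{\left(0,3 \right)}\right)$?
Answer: $- \frac{971}{3} \approx -323.67$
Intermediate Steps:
$j = 25$ ($j = 5 \cdot 5 = 25$)
$w = - \frac{29}{3}$ ($w = - \frac{4}{3} + \frac{25 \left(-2 + 0\right)}{6} = - \frac{4}{3} + \frac{25 \left(-2\right)}{6} = - \frac{4}{3} + \frac{1}{6} \left(-50\right) = - \frac{4}{3} - \frac{25}{3} = - \frac{29}{3} \approx -9.6667$)
$b{\left(X \right)} = 314 - X$ ($b{\left(X \right)} = 8 - \left(X - 306\right) = 8 - \left(-306 + X\right) = 314 - X$)
$- b{\left(w \right)} = - (314 - - \frac{29}{3}) = - (314 + \frac{29}{3}) = \left(-1\right) \frac{971}{3} = - \frac{971}{3}$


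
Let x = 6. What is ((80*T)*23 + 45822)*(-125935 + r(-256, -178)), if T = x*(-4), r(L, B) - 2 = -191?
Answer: -209618088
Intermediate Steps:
r(L, B) = -189 (r(L, B) = 2 - 191 = -189)
T = -24 (T = 6*(-4) = -24)
((80*T)*23 + 45822)*(-125935 + r(-256, -178)) = ((80*(-24))*23 + 45822)*(-125935 - 189) = (-1920*23 + 45822)*(-126124) = (-44160 + 45822)*(-126124) = 1662*(-126124) = -209618088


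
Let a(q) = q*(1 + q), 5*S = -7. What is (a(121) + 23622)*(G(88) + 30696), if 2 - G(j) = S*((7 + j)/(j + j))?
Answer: 12961751419/11 ≈ 1.1783e+9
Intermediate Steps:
S = -7/5 (S = (⅕)*(-7) = -7/5 ≈ -1.4000)
G(j) = 2 + 7*(7 + j)/(10*j) (G(j) = 2 - (-7)*(7 + j)/(j + j)/5 = 2 - (-7)*(7 + j)/((2*j))/5 = 2 - (-7)*(7 + j)*(1/(2*j))/5 = 2 - (-7)*(7 + j)/(2*j)/5 = 2 - (-7)*(7 + j)/(10*j) = 2 + 7*(7 + j)/(10*j))
(a(121) + 23622)*(G(88) + 30696) = (121*(1 + 121) + 23622)*((⅒)*(49 + 27*88)/88 + 30696) = (121*122 + 23622)*((⅒)*(1/88)*(49 + 2376) + 30696) = (14762 + 23622)*((⅒)*(1/88)*2425 + 30696) = 38384*(485/176 + 30696) = 38384*(5402981/176) = 12961751419/11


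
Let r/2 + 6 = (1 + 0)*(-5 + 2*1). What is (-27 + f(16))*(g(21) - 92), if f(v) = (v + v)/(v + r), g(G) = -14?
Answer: 4558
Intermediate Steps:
r = -18 (r = -12 + 2*((1 + 0)*(-5 + 2*1)) = -12 + 2*(1*(-5 + 2)) = -12 + 2*(1*(-3)) = -12 + 2*(-3) = -12 - 6 = -18)
f(v) = 2*v/(-18 + v) (f(v) = (v + v)/(v - 18) = (2*v)/(-18 + v) = 2*v/(-18 + v))
(-27 + f(16))*(g(21) - 92) = (-27 + 2*16/(-18 + 16))*(-14 - 92) = (-27 + 2*16/(-2))*(-106) = (-27 + 2*16*(-½))*(-106) = (-27 - 16)*(-106) = -43*(-106) = 4558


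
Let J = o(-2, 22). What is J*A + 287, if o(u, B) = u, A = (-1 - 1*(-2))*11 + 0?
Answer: 265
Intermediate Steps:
A = 11 (A = (-1 + 2)*11 + 0 = 1*11 + 0 = 11 + 0 = 11)
J = -2
J*A + 287 = -2*11 + 287 = -22 + 287 = 265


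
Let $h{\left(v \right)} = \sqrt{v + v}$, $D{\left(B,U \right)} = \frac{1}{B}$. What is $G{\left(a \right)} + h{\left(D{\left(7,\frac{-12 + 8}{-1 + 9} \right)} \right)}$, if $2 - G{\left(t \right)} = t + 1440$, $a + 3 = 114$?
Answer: $-1549 + \frac{\sqrt{14}}{7} \approx -1548.5$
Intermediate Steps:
$a = 111$ ($a = -3 + 114 = 111$)
$h{\left(v \right)} = \sqrt{2} \sqrt{v}$ ($h{\left(v \right)} = \sqrt{2 v} = \sqrt{2} \sqrt{v}$)
$G{\left(t \right)} = -1438 - t$ ($G{\left(t \right)} = 2 - \left(t + 1440\right) = 2 - \left(1440 + t\right) = -1438 - t$)
$G{\left(a \right)} + h{\left(D{\left(7,\frac{-12 + 8}{-1 + 9} \right)} \right)} = \left(-1438 - 111\right) + \sqrt{2} \sqrt{\frac{1}{7}} = \left(-1438 - 111\right) + \frac{\sqrt{2}}{\sqrt{7}} = -1549 + \sqrt{2} \frac{\sqrt{7}}{7} = -1549 + \frac{\sqrt{14}}{7}$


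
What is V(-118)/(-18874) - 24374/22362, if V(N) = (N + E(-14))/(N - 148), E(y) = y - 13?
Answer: -61186259753/56134031604 ≈ -1.0900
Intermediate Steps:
E(y) = -13 + y
V(N) = (-27 + N)/(-148 + N) (V(N) = (N + (-13 - 14))/(N - 148) = (N - 27)/(-148 + N) = (-27 + N)/(-148 + N))
V(-118)/(-18874) - 24374/22362 = ((-27 - 118)/(-148 - 118))/(-18874) - 24374/22362 = (-145/(-266))*(-1/18874) - 24374*1/22362 = -1/266*(-145)*(-1/18874) - 12187/11181 = (145/266)*(-1/18874) - 12187/11181 = -145/5020484 - 12187/11181 = -61186259753/56134031604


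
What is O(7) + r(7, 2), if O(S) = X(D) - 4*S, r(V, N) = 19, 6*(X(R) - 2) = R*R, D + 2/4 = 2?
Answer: -53/8 ≈ -6.6250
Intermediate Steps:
D = 3/2 (D = -1/2 + 2 = 3/2 ≈ 1.5000)
X(R) = 2 + R**2/6 (X(R) = 2 + (R*R)/6 = 2 + R**2/6)
O(S) = 19/8 - 4*S (O(S) = (2 + (3/2)**2/6) - 4*S = (2 + (1/6)*(9/4)) - 4*S = (2 + 3/8) - 4*S = 19/8 - 4*S)
O(7) + r(7, 2) = (19/8 - 4*7) + 19 = (19/8 - 28) + 19 = -205/8 + 19 = -53/8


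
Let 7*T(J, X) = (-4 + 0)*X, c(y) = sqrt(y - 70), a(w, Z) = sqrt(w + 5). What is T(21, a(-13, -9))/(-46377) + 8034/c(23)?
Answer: 2*I*(-1304074863*sqrt(47) + 188*sqrt(2))/15258033 ≈ -1171.9*I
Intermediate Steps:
a(w, Z) = sqrt(5 + w)
c(y) = sqrt(-70 + y)
T(J, X) = -4*X/7 (T(J, X) = ((-4 + 0)*X)/7 = (-4*X)/7 = -4*X/7)
T(21, a(-13, -9))/(-46377) + 8034/c(23) = -4*sqrt(5 - 13)/7/(-46377) + 8034/(sqrt(-70 + 23)) = -8*I*sqrt(2)/7*(-1/46377) + 8034/(sqrt(-47)) = -8*I*sqrt(2)/7*(-1/46377) + 8034/((I*sqrt(47))) = -8*I*sqrt(2)/7*(-1/46377) + 8034*(-I*sqrt(47)/47) = 8*I*sqrt(2)/324639 - 8034*I*sqrt(47)/47 = -8034*I*sqrt(47)/47 + 8*I*sqrt(2)/324639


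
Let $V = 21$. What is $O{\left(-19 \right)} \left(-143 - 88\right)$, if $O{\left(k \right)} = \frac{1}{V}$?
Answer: $-11$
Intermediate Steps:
$O{\left(k \right)} = \frac{1}{21}$
$O{\left(-19 \right)} \left(-143 - 88\right) = \frac{-143 - 88}{21} = \frac{1}{21} \left(-231\right) = -11$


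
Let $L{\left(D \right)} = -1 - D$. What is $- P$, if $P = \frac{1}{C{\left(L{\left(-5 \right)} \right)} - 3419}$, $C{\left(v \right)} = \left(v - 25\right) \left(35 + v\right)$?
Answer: $\frac{1}{4238} \approx 0.00023596$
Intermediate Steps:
$C{\left(v \right)} = \left(-25 + v\right) \left(35 + v\right)$
$P = - \frac{1}{4238}$ ($P = \frac{1}{\left(-875 + \left(-1 - -5\right)^{2} + 10 \left(-1 - -5\right)\right) - 3419} = \frac{1}{\left(-875 + \left(-1 + 5\right)^{2} + 10 \left(-1 + 5\right)\right) - 3419} = \frac{1}{\left(-875 + 4^{2} + 10 \cdot 4\right) - 3419} = \frac{1}{\left(-875 + 16 + 40\right) - 3419} = \frac{1}{-819 - 3419} = \frac{1}{-4238} = - \frac{1}{4238} \approx -0.00023596$)
$- P = \left(-1\right) \left(- \frac{1}{4238}\right) = \frac{1}{4238}$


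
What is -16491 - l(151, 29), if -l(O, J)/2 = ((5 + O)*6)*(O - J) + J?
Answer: 211951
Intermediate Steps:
l(O, J) = -2*J - 2*(30 + 6*O)*(O - J) (l(O, J) = -2*(((5 + O)*6)*(O - J) + J) = -2*((30 + 6*O)*(O - J) + J) = -2*(J + (30 + 6*O)*(O - J)) = -2*J - 2*(30 + 6*O)*(O - J))
-16491 - l(151, 29) = -16491 - (-60*151 - 12*151² + 58*29 + 12*29*151) = -16491 - (-9060 - 12*22801 + 1682 + 52548) = -16491 - (-9060 - 273612 + 1682 + 52548) = -16491 - 1*(-228442) = -16491 + 228442 = 211951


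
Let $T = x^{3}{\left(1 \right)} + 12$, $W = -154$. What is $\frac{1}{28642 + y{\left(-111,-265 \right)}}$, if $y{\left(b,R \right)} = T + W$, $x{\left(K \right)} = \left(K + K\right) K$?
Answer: $\frac{1}{28508} \approx 3.5078 \cdot 10^{-5}$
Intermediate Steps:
$x{\left(K \right)} = 2 K^{2}$ ($x{\left(K \right)} = 2 K K = 2 K^{2}$)
$T = 20$ ($T = \left(2 \cdot 1^{2}\right)^{3} + 12 = \left(2 \cdot 1\right)^{3} + 12 = 2^{3} + 12 = 8 + 12 = 20$)
$y{\left(b,R \right)} = -134$ ($y{\left(b,R \right)} = 20 - 154 = -134$)
$\frac{1}{28642 + y{\left(-111,-265 \right)}} = \frac{1}{28642 - 134} = \frac{1}{28508}$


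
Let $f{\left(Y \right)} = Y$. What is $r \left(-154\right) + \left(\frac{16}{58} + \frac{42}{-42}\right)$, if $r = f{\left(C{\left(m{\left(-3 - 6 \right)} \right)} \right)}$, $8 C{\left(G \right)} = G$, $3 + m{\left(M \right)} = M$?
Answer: $\frac{6678}{29} \approx 230.28$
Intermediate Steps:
$m{\left(M \right)} = -3 + M$
$C{\left(G \right)} = \frac{G}{8}$
$r = - \frac{3}{2}$ ($r = \frac{-3 - 9}{8} = \frac{1}{8} \left(-12\right) = - \frac{3}{2} \approx -1.5$)
$r \left(-154\right) + \left(\frac{16}{58} + \frac{42}{-42}\right) = \left(- \frac{3}{2}\right) \left(-154\right) + \left(\frac{16}{58} + \frac{42}{-42}\right) = 231 + \left(16 \cdot \frac{1}{58} + 42 \left(- \frac{1}{42}\right)\right) = 231 + \left(\frac{8}{29} - 1\right) = 231 - \frac{21}{29} = \frac{6678}{29}$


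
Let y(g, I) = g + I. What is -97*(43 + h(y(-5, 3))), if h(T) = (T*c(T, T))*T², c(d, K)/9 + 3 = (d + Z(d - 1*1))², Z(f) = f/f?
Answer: -18139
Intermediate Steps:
Z(f) = 1
c(d, K) = -27 + 9*(1 + d)² (c(d, K) = -27 + 9*(d + 1)² = -27 + 9*(1 + d)²)
y(g, I) = I + g
h(T) = T³*(-27 + 9*(1 + T)²) (h(T) = (T*(-27 + 9*(1 + T)²))*T² = T³*(-27 + 9*(1 + T)²))
-97*(43 + h(y(-5, 3))) = -97*(43 + 9*(3 - 5)³*(-3 + (1 + (3 - 5))²)) = -97*(43 + 9*(-2)³*(-3 + (1 - 2)²)) = -97*(43 + 9*(-8)*(-3 + (-1)²)) = -97*(43 + 9*(-8)*(-3 + 1)) = -97*(43 + 9*(-8)*(-2)) = -97*(43 + 144) = -97*187 = -18139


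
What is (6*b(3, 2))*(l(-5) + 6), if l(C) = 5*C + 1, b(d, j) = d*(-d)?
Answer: 972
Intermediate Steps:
b(d, j) = -d²
l(C) = 1 + 5*C
(6*b(3, 2))*(l(-5) + 6) = (6*(-1*3²))*((1 + 5*(-5)) + 6) = (6*(-1*9))*((1 - 25) + 6) = (6*(-9))*(-24 + 6) = -54*(-18) = 972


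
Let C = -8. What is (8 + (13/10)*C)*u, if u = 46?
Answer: -552/5 ≈ -110.40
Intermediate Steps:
(8 + (13/10)*C)*u = (8 + (13/10)*(-8))*46 = (8 - 52/5)*46 = -12/5*46 = -552/5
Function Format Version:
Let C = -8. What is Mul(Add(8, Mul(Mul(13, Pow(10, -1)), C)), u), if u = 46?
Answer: Rational(-552, 5) ≈ -110.40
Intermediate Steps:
Mul(Add(8, Mul(Mul(13, Pow(10, -1)), C)), u) = Mul(Add(8, Mul(Mul(13, Pow(10, -1)), -8)), 46) = Mul(Add(8, Mul(Mul(13, Rational(1, 10)), -8)), 46) = Mul(Add(8, Mul(Rational(13, 10), -8)), 46) = Mul(Add(8, Rational(-52, 5)), 46) = Mul(Rational(-12, 5), 46) = Rational(-552, 5)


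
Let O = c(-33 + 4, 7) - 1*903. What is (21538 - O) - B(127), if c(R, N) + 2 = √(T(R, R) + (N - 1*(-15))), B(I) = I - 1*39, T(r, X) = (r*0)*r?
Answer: 22355 - √22 ≈ 22350.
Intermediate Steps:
T(r, X) = 0 (T(r, X) = 0*r = 0)
B(I) = -39 + I (B(I) = I - 39 = -39 + I)
c(R, N) = -2 + √(15 + N) (c(R, N) = -2 + √(0 + (N - 1*(-15))) = -2 + √(0 + (N + 15)) = -2 + √(0 + (15 + N)) = -2 + √(15 + N))
O = -905 + √22 (O = (-2 + √(15 + 7)) - 1*903 = (-2 + √22) - 903 = -905 + √22 ≈ -900.31)
(21538 - O) - B(127) = (21538 - (-905 + √22)) - (-39 + 127) = (21538 + (905 - √22)) - 1*88 = (22443 - √22) - 88 = 22355 - √22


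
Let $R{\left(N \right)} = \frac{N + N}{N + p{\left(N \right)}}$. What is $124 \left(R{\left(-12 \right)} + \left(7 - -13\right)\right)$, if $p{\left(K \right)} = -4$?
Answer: $2666$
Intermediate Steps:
$R{\left(N \right)} = \frac{2 N}{-4 + N}$ ($R{\left(N \right)} = \frac{N + N}{N - 4} = \frac{2 N}{-4 + N}$)
$124 \left(R{\left(-12 \right)} + \left(7 - -13\right)\right) = 124 \left(2 \left(-12\right) \frac{1}{-4 - 12} + \left(7 - -13\right)\right) = 124 \left(2 \left(-12\right) \frac{1}{-16} + \left(7 + 13\right)\right) = 124 \left(2 \left(-12\right) \left(- \frac{1}{16}\right) + 20\right) = 124 \left(\frac{3}{2} + 20\right) = 124 \cdot \frac{43}{2} = 2666$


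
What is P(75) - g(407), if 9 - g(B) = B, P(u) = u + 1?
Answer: 474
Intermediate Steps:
P(u) = 1 + u
g(B) = 9 - B
P(75) - g(407) = (1 + 75) - (9 - 1*407) = 76 - (9 - 407) = 76 - 1*(-398) = 76 + 398 = 474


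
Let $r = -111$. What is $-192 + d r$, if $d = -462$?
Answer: $51090$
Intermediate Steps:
$-192 + d r = -192 - -51282 = -192 + 51282 = 51090$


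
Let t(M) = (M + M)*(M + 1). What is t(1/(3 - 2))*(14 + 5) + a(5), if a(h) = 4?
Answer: 80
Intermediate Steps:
t(M) = 2*M*(1 + M) (t(M) = (2*M)*(1 + M) = 2*M*(1 + M))
t(1/(3 - 2))*(14 + 5) + a(5) = (2*(1 + 1/(3 - 2))/(3 - 2))*(14 + 5) + 4 = (2*(1 + 1/1)/1)*19 + 4 = (2*1*(1 + 1))*19 + 4 = (2*1*2)*19 + 4 = 4*19 + 4 = 76 + 4 = 80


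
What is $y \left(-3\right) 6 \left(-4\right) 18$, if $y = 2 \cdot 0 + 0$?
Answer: $0$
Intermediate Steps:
$y = 0$ ($y = 0 + 0 = 0$)
$y \left(-3\right) 6 \left(-4\right) 18 = 0 \left(-3\right) 6 \left(-4\right) 18 = 0 \left(\left(-18\right) \left(-4\right)\right) 18 = 0 \cdot 72 \cdot 18 = 0 \cdot 18 = 0$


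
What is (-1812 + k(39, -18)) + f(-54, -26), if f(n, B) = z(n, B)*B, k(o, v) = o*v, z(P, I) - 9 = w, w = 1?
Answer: -2774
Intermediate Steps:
z(P, I) = 10 (z(P, I) = 9 + 1 = 10)
f(n, B) = 10*B
(-1812 + k(39, -18)) + f(-54, -26) = (-1812 + 39*(-18)) + 10*(-26) = (-1812 - 702) - 260 = -2514 - 260 = -2774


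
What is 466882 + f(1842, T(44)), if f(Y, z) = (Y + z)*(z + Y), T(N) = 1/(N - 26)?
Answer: 1250656417/324 ≈ 3.8601e+6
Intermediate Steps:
T(N) = 1/(-26 + N)
f(Y, z) = (Y + z)² (f(Y, z) = (Y + z)*(Y + z) = (Y + z)²)
466882 + f(1842, T(44)) = 466882 + (1842 + 1/(-26 + 44))² = 466882 + (1842 + 1/18)² = 466882 + (33157/18)² = 466882 + 1099386649/324 = 1250656417/324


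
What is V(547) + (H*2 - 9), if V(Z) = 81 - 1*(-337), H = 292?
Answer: 993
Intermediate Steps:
V(Z) = 418 (V(Z) = 81 + 337 = 418)
V(547) + (H*2 - 9) = 418 + (292*2 - 9) = 418 + (584 - 9) = 418 + 575 = 993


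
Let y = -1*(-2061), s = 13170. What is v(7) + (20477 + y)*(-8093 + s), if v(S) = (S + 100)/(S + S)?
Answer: 1601956071/14 ≈ 1.1443e+8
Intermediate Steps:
v(S) = (100 + S)/(2*S) (v(S) = (100 + S)/((2*S)) = (100 + S)*(1/(2*S)) = (100 + S)/(2*S))
y = 2061
v(7) + (20477 + y)*(-8093 + s) = (½)*(100 + 7)/7 + (20477 + 2061)*(-8093 + 13170) = (½)*(⅐)*107 + 22538*5077 = 107/14 + 114425426 = 1601956071/14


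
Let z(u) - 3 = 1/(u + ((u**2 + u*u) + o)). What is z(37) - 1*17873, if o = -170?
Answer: -46551349/2605 ≈ -17870.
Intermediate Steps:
z(u) = 3 + 1/(-170 + u + 2*u**2) (z(u) = 3 + 1/(u + ((u**2 + u*u) - 170)) = 3 + 1/(u + ((u**2 + u**2) - 170)) = 3 + 1/(u + (2*u**2 - 170)) = 3 + 1/(u + (-170 + 2*u**2)) = 3 + 1/(-170 + u + 2*u**2))
z(37) - 1*17873 = (-509 + 3*37 + 6*37**2)/(-170 + 37 + 2*37**2) - 1*17873 = (-509 + 111 + 6*1369)/(-170 + 37 + 2*1369) - 17873 = (-509 + 111 + 8214)/(-170 + 37 + 2738) - 17873 = 7816/2605 - 17873 = -46551349/2605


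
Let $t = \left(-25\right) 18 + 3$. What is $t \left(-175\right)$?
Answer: $78225$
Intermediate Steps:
$t = -447$ ($t = -450 + 3 = -447$)
$t \left(-175\right) = \left(-447\right) \left(-175\right) = 78225$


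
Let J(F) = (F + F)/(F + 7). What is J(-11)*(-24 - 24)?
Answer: -264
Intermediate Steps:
J(F) = 2*F/(7 + F) (J(F) = (2*F)/(7 + F) = 2*F/(7 + F))
J(-11)*(-24 - 24) = (2*(-11)/(7 - 11))*(-24 - 24) = (2*(-11)/(-4))*(-48) = (2*(-11)*(-1/4))*(-48) = (11/2)*(-48) = -264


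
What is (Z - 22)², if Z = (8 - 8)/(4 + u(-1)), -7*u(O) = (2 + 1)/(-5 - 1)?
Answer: 484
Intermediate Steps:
u(O) = 1/14 (u(O) = -(2 + 1)/(7*(-5 - 1)) = -3/(7*(-6)) = -3*(-1)/(7*6) = -⅐*(-½) = 1/14)
Z = 0 (Z = (8 - 8)/(4 + 1/14) = 0/(57/14) = 0*(14/57) = 0)
(Z - 22)² = (0 - 22)² = (-22)² = 484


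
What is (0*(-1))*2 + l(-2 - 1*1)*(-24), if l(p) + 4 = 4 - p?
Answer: -72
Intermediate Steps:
l(p) = -p (l(p) = -4 + (4 - p) = -p)
(0*(-1))*2 + l(-2 - 1*1)*(-24) = (0*(-1))*2 - (-2 - 1*1)*(-24) = 0*2 - (-2 - 1)*(-24) = 0 - 1*(-3)*(-24) = 0 + 3*(-24) = 0 - 72 = -72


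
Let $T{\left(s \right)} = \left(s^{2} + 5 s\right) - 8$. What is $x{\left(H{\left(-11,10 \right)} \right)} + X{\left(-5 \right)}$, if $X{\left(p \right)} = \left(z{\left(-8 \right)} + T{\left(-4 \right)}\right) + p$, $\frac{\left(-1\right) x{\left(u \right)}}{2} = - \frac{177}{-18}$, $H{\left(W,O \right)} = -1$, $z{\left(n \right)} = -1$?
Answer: $- \frac{113}{3} \approx -37.667$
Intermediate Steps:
$x{\left(u \right)} = - \frac{59}{3}$ ($x{\left(u \right)} = - 2 \left(- \frac{177}{-18}\right) = - 2 \left(\left(-177\right) \left(- \frac{1}{18}\right)\right) = \left(-2\right) \frac{59}{6} = - \frac{59}{3}$)
$T{\left(s \right)} = -8 + s^{2} + 5 s$
$X{\left(p \right)} = -13 + p$ ($X{\left(p \right)} = \left(-1 + \left(-8 + \left(-4\right)^{2} + 5 \left(-4\right)\right)\right) + p = \left(-1 - 12\right) + p = -13 + p$)
$x{\left(H{\left(-11,10 \right)} \right)} + X{\left(-5 \right)} = - \frac{59}{3} - 18 = - \frac{113}{3}$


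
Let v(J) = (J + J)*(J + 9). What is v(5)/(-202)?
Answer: -70/101 ≈ -0.69307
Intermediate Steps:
v(J) = 2*J*(9 + J) (v(J) = (2*J)*(9 + J) = 2*J*(9 + J))
v(5)/(-202) = (2*5*(9 + 5))/(-202) = (2*5*14)*(-1/202) = 140*(-1/202) = -70/101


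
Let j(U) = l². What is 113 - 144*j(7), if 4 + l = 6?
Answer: -463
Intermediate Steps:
l = 2 (l = -4 + 6 = 2)
j(U) = 4 (j(U) = 2² = 4)
113 - 144*j(7) = 113 - 144*4 = 113 - 576 = -463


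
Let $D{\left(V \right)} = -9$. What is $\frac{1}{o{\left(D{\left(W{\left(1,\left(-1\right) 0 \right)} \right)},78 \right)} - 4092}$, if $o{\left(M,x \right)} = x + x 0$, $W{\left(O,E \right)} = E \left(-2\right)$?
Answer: $- \frac{1}{4014} \approx -0.00024913$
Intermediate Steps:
$W{\left(O,E \right)} = - 2 E$
$o{\left(M,x \right)} = x$ ($o{\left(M,x \right)} = x + 0 = x$)
$\frac{1}{o{\left(D{\left(W{\left(1,\left(-1\right) 0 \right)} \right)},78 \right)} - 4092} = \frac{1}{78 - 4092} = \frac{1}{-4014} = - \frac{1}{4014}$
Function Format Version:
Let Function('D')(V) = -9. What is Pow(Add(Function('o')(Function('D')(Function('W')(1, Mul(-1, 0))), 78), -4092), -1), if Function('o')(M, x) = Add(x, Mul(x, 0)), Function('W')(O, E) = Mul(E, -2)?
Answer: Rational(-1, 4014) ≈ -0.00024913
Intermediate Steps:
Function('W')(O, E) = Mul(-2, E)
Function('o')(M, x) = x (Function('o')(M, x) = Add(x, 0) = x)
Pow(Add(Function('o')(Function('D')(Function('W')(1, Mul(-1, 0))), 78), -4092), -1) = Pow(Add(78, -4092), -1) = Pow(-4014, -1) = Rational(-1, 4014)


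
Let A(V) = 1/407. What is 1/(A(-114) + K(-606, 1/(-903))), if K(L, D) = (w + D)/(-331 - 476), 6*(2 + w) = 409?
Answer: -593178894/47177023 ≈ -12.573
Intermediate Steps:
w = 397/6 (w = -2 + (1/6)*409 = -2 + 409/6 = 397/6 ≈ 66.167)
A(V) = 1/407
K(L, D) = -397/4842 - D/807 (K(L, D) = (397/6 + D)/(-331 - 476) = (397/6 + D)/(-807) = (397/6 + D)*(-1/807) = -397/4842 - D/807)
1/(A(-114) + K(-606, 1/(-903))) = 1/(1/407 + (-397/4842 - 1/807/(-903))) = 1/(1/407 + (-397/4842 - 1/807*(-1/903))) = 1/(1/407 + (-397/4842 + 1/728721)) = 1/(1/407 - 119495/1457442) = 1/(-47177023/593178894) = -593178894/47177023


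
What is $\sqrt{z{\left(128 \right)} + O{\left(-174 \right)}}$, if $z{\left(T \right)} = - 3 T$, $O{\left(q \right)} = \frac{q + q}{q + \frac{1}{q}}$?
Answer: $\frac{2 i \sqrt{87544552758}}{30277} \approx 19.545 i$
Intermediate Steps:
$O{\left(q \right)} = \frac{2 q}{q + \frac{1}{q}}$
$\sqrt{z{\left(128 \right)} + O{\left(-174 \right)}} = \sqrt{\left(-3\right) 128 + \frac{2 \left(-174\right)^{2}}{1 + \left(-174\right)^{2}}} = \sqrt{-384 + 2 \cdot 30276 \frac{1}{1 + 30276}} = \sqrt{-384 + 2 \cdot 30276 \cdot \frac{1}{30277}} = \sqrt{-384 + \frac{60552}{30277}} = \sqrt{- \frac{11565816}{30277}} = \frac{2 i \sqrt{87544552758}}{30277}$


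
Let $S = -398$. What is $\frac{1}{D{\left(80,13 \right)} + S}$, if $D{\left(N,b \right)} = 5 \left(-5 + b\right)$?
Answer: $- \frac{1}{358} \approx -0.0027933$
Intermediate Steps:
$D{\left(N,b \right)} = -25 + 5 b$
$\frac{1}{D{\left(80,13 \right)} + S} = \frac{1}{\left(-25 + 5 \cdot 13\right) - 398} = \frac{1}{\left(-25 + 65\right) - 398} = \frac{1}{40 - 398} = \frac{1}{-358} = - \frac{1}{358}$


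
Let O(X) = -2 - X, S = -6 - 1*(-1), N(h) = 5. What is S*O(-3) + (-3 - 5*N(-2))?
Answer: -33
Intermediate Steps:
S = -5 (S = -6 + 1 = -5)
S*O(-3) + (-3 - 5*N(-2)) = -5*(-2 - 1*(-3)) + (-3 - 5*5) = -5*(-2 + 3) + (-3 - 25) = -5*1 - 28 = -5 - 28 = -33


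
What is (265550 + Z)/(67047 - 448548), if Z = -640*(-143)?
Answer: -357070/381501 ≈ -0.93596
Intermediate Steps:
Z = 91520
(265550 + Z)/(67047 - 448548) = (265550 + 91520)/(67047 - 448548) = 357070/(-381501) = 357070*(-1/381501) = -357070/381501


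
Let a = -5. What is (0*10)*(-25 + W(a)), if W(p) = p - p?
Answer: 0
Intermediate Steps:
W(p) = 0
(0*10)*(-25 + W(a)) = (0*10)*(-25 + 0) = 0*(-25) = 0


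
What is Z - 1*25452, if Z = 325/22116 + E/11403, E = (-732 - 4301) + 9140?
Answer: -713179275301/28020972 ≈ -25452.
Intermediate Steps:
E = 4107 (E = -5033 + 9140 = 4107)
Z = 10504043/28020972 (Z = 325/22116 + 4107/11403 = 325*(1/22116) + 4107*(1/11403) = 325/22116 + 1369/3801 = 10504043/28020972 ≈ 0.37486)
Z - 1*25452 = 10504043/28020972 - 1*25452 = 10504043/28020972 - 25452 = -713179275301/28020972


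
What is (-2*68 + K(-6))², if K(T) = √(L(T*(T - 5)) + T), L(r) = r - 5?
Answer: (136 - √55)² ≈ 16534.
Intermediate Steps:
L(r) = -5 + r
K(T) = √(-5 + T + T*(-5 + T)) (K(T) = √((-5 + T*(T - 5)) + T) = √((-5 + T*(-5 + T)) + T) = √(-5 + T + T*(-5 + T)))
(-2*68 + K(-6))² = (-2*68 + √(-5 - 6 - 6*(-5 - 6)))² = (-136 + √(-5 - 6 - 6*(-11)))² = (-136 + √(-5 - 6 + 66))² = (-136 + √55)²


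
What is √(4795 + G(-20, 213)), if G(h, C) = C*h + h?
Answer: √515 ≈ 22.694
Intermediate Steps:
G(h, C) = h + C*h
√(4795 + G(-20, 213)) = √(4795 - 20*(1 + 213)) = √(4795 - 20*214) = √(4795 - 4280) = √515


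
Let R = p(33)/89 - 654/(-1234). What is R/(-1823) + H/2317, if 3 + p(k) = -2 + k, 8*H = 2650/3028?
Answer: -1168916273341/2809336328762096 ≈ -0.00041608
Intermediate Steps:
H = 1325/12112 (H = (2650/3028)/8 = (2650*(1/3028))/8 = (1/8)*(1325/1514) = 1325/12112 ≈ 0.10940)
p(k) = -5 + k (p(k) = -3 + (-2 + k) = -5 + k)
R = 46379/54913 (R = (-5 + 33)/89 - 654/(-1234) = 28*(1/89) - 654*(-1/1234) = 28/89 + 327/617 = 46379/54913 ≈ 0.84459)
R/(-1823) + H/2317 = (46379/54913)/(-1823) + (1325/12112)/2317 = (46379/54913)*(-1/1823) + (1325/12112)*(1/2317) = -46379/100106399 + 1325/28063504 = -1168916273341/2809336328762096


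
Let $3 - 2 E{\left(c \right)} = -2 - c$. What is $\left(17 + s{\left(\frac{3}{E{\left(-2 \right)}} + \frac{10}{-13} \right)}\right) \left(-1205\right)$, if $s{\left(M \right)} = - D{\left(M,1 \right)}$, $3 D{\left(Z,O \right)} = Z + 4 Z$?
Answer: $- \frac{702515}{39} \approx -18013.0$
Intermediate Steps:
$E{\left(c \right)} = \frac{5}{2} + \frac{c}{2}$ ($E{\left(c \right)} = \frac{3}{2} - \frac{-2 - c}{2} = \frac{3}{2} + \left(1 + \frac{c}{2}\right) = \frac{5}{2} + \frac{c}{2}$)
$D{\left(Z,O \right)} = \frac{5 Z}{3}$ ($D{\left(Z,O \right)} = \frac{Z + 4 Z}{3} = \frac{5 Z}{3}$)
$s{\left(M \right)} = - \frac{5 M}{3}$
$\left(17 + s{\left(\frac{3}{E{\left(-2 \right)}} + \frac{10}{-13} \right)}\right) \left(-1205\right) = \left(17 - \frac{5 \left(\frac{3}{\frac{5}{2} + \frac{1}{2} \left(-2\right)} + \frac{10}{-13}\right)}{3}\right) \left(-1205\right) = \left(17 - \frac{5 \left(\frac{3}{\frac{5}{2} - 1} + 10 \left(- \frac{1}{13}\right)\right)}{3}\right) \left(-1205\right) = \left(17 - \frac{5 \left(\frac{3}{\frac{3}{2}} - \frac{10}{13}\right)}{3}\right) \left(-1205\right) = \left(17 - \frac{5 \left(3 \cdot \frac{2}{3} - \frac{10}{13}\right)}{3}\right) \left(-1205\right) = \left(17 - \frac{5 \left(2 - \frac{10}{13}\right)}{3}\right) \left(-1205\right) = \left(17 - \frac{80}{39}\right) \left(-1205\right) = \frac{583}{39} \left(-1205\right) = - \frac{702515}{39}$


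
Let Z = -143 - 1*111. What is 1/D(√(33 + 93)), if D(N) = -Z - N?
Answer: 127/32195 + 3*√14/64390 ≈ 0.0041190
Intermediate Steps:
Z = -254 (Z = -143 - 111 = -254)
D(N) = 254 - N (D(N) = -1*(-254) - N = 254 - N)
1/D(√(33 + 93)) = 1/(254 - √(33 + 93)) = 1/(254 - √126) = 1/(254 - 3*√14)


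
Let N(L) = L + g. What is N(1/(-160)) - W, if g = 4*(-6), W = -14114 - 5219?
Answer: 3089439/160 ≈ 19309.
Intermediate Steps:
W = -19333
g = -24
N(L) = -24 + L (N(L) = L - 24 = -24 + L)
N(1/(-160)) - W = (-24 + 1/(-160)) - 1*(-19333) = (-24 - 1/160) + 19333 = -3841/160 + 19333 = 3089439/160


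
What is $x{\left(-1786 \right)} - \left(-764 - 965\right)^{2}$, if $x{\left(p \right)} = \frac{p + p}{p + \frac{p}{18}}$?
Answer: $- \frac{56799343}{19} \approx -2.9894 \cdot 10^{6}$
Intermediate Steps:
$x{\left(p \right)} = \frac{36}{19}$ ($x{\left(p \right)} = \frac{2 p}{p + p \frac{1}{18}} = \frac{2 p}{p + \frac{p}{18}} = \frac{2 p}{\frac{19}{18} p} = 2 p \frac{18}{19 p} = \frac{36}{19}$)
$x{\left(-1786 \right)} - \left(-764 - 965\right)^{2} = \frac{36}{19} - \left(-764 - 965\right)^{2} = \frac{36}{19} - \left(-1729\right)^{2} = \frac{36}{19} - 2989441 = - \frac{56799343}{19}$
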